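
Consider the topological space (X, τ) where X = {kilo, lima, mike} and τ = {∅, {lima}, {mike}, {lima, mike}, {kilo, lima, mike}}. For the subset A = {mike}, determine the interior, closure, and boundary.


int(A) = {mike}, cl(A) = {kilo, mike}, ∂A = {kilo}.

Closed sets in (X, τ) are complements of opens:
  closed(X, τ) = {∅, {kilo}, {kilo, lima}, {kilo, mike}, {kilo, lima, mike}}.
int(A) = ⋃ {U ∈ τ : U ⊆ A}. Opens contained in A: ∅, {mike}.
Taking the union of these: int(A) = {mike}.
cl(A) = ⋂ {C closed : A ⊆ C}. Closed sets containing A: {kilo, mike}, {kilo, lima, mike}.
Intersecting these: cl(A) = {kilo, mike}.
∂A = cl(A) ∖ int(A) = {kilo, mike} ∖ {mike} = {kilo}.


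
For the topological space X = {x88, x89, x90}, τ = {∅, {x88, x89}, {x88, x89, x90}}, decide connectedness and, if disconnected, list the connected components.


(X, τ) is connected.

Find clopen sets (U ∈ τ with X ∖ U ∈ τ):
  U = ∅, X ∖ U = {x88, x89, x90} — both open, so U is clopen.
  U = {x88, x89, x90}, X ∖ U = ∅ — both open, so U is clopen.
Only trivial clopens (∅ and X) exist, so (X, τ) is connected.
Compute connected components by grouping points that agree on all clopens:
  component: {x88, x89, x90}


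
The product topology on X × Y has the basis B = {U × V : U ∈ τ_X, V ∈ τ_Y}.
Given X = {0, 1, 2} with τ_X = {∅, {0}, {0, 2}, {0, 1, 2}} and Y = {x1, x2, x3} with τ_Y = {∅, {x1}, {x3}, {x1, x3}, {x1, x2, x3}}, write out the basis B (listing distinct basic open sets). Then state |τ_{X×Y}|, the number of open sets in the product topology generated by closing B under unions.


Basis B = {∅ × ∅, {0} × {x1}, {0} × {x3}, {0} × {x1, x3}, {0, 2} × {x1}, {0, 2} × {x3}, {0} × {x1, x2, x3}, {0, 1, 2} × {x1}, {0, 1, 2} × {x3}, {0, 2} × {x1, x3}, {0, 2} × {x1, x2, x3}, {0, 1, 2} × {x1, x3}, {0, 1, 2} × {x1, x2, x3}}; |τ_{X×Y}| = 30.

Enumerate products U × V with U ∈ τ_X, V ∈ τ_Y (deduplicated):
  ∅ × ∅ = {} (∅)
  {0} × {x1} = {(0,x1)}
  {0} × {x3} = {(0,x3)}
  {0} × {x1, x3} = {(0,x1), (0,x3)}
  {0, 2} × {x1} = {(0,x1), (2,x1)}
  {0, 2} × {x3} = {(0,x3), (2,x3)}
  {0} × {x1, x2, x3} = {(0,x1), (0,x2), (0,x3)}
  {0, 1, 2} × {x1} = {(0,x1), (1,x1), (2,x1)}
  {0, 1, 2} × {x3} = {(0,x3), (1,x3), (2,x3)}
  {0, 2} × {x1, x3} = {(0,x1), (0,x3), (2,x1), (2,x3)}
  {0, 2} × {x1, x2, x3} = {(0,x1), (0,x2), (0,x3), (2,x1), (2,x2), (2,x3)}
  {0, 1, 2} × {x1, x3} = {(0,x1), (0,x3), (1,x1), (1,x3), (2,x1), (2,x3)}
  {0, 1, 2} × {x1, x2, x3} = {(0,x1), (0,x2), (0,x3), (1,x1), (1,x2), (1,x3), (2,x1), (2,x2), (2,x3)}
These 13 distinct sets form the basis B.
Close under arbitrary unions to get τ_{X×Y}; counting gives |τ_{X×Y}| = 30.


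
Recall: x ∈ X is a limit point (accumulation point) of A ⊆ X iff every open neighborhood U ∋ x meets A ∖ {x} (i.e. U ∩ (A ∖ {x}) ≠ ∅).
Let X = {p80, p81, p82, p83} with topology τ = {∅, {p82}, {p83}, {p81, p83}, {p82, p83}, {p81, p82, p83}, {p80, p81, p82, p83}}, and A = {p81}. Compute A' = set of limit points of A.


A' = {p80}

For each x ∈ X, list the open sets U ∈ τ with x ∈ U, then check whether U ∩ (A ∖ {x}) ≠ ∅ for every such U.
  x = p80: opens ∋ x are {p80, p81, p82, p83}; each meets A ∖ {p80}, so x IS a limit point.
  x = p81: open {p81, p83} ∋ x has {p81, p83} ∩ (A ∖ {p81}) = ∅, so x is NOT a limit point.
  x = p82: open {p82} ∋ x has {p82} ∩ (A ∖ {p82}) = ∅, so x is NOT a limit point.
  x = p83: open {p83} ∋ x has {p83} ∩ (A ∖ {p83}) = ∅, so x is NOT a limit point.
Collecting: A' = {p80}.


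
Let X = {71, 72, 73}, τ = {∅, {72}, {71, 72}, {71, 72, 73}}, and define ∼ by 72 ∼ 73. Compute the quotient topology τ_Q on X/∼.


X/∼ = {[71], [72=73]}; |τ_Q| = 2.

Equivalence classes: [71], [72=73].
Quotient map π: X → X/∼ sends 71 ↦ [71], 72 ↦ [72=73], 73 ↦ [72=73].
For each subset V ⊆ X/∼, compute π^{-1}(V) ⊆ X and check whether π^{-1}(V) ∈ τ. V is open in τ_Q iff π^{-1}(V) ∈ τ.
  V = {}: π^{-1}(V) = ∅ ∈ τ ✓.
  V = {[71]}: π^{-1}(V) = {71} ∉ τ ✗.
  V = {[72=73]}: π^{-1}(V) = {72, 73} ∉ τ ✗.
  V = {[71], [72=73]}: π^{-1}(V) = {71, 72, 73} ∈ τ ✓.
Open sets in the quotient: τ_Q = {{}, {[71], [72=73]}} (2 elements).


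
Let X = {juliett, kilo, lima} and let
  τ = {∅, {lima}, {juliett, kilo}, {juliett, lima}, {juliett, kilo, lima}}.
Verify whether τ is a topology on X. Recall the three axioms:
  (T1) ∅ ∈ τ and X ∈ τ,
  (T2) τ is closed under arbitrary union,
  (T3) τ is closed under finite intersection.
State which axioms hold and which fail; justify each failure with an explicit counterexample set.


τ is NOT a topology on X.

Axiom (T1): ∅ ∈ τ? Yes; X ∈ τ? Yes.
Axiom (T2/T3): check pairwise unions and intersections of members of τ.
Counterexample for (T3): {juliett, kilo} ∩ {juliett, lima} = {juliett} ∉ τ. Therefore τ is NOT a topology.


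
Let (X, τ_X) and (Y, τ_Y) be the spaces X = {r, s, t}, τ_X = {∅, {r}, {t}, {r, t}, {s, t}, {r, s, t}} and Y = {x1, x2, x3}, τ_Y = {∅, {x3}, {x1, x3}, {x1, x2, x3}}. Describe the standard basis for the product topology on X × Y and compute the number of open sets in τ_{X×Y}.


Basis B = {∅ × ∅, {r} × {x3}, {t} × {x3}, {r} × {x1, x3}, {r, t} × {x3}, {s, t} × {x3}, {t} × {x1, x3}, {r} × {x1, x2, x3}, {r, s, t} × {x3}, {t} × {x1, x2, x3}, {r, t} × {x1, x3}, {s, t} × {x1, x3}, {r, t} × {x1, x2, x3}, {r, s, t} × {x1, x3}, {s, t} × {x1, x2, x3}, {r, s, t} × {x1, x2, x3}}; |τ_{X×Y}| = 40.

Enumerate products U × V with U ∈ τ_X, V ∈ τ_Y (deduplicated):
  ∅ × ∅ = {} (∅)
  {r} × {x3} = {(r,x3)}
  {t} × {x3} = {(t,x3)}
  {r} × {x1, x3} = {(r,x1), (r,x3)}
  {r, t} × {x3} = {(r,x3), (t,x3)}
  {s, t} × {x3} = {(s,x3), (t,x3)}
  {t} × {x1, x3} = {(t,x1), (t,x3)}
  {r} × {x1, x2, x3} = {(r,x1), (r,x2), (r,x3)}
  {r, s, t} × {x3} = {(r,x3), (s,x3), (t,x3)}
  {t} × {x1, x2, x3} = {(t,x1), (t,x2), (t,x3)}
  {r, t} × {x1, x3} = {(r,x1), (r,x3), (t,x1), (t,x3)}
  {s, t} × {x1, x3} = {(s,x1), (s,x3), (t,x1), (t,x3)}
  {r, t} × {x1, x2, x3} = {(r,x1), (r,x2), (r,x3), (t,x1), (t,x2), (t,x3)}
  {r, s, t} × {x1, x3} = {(r,x1), (r,x3), (s,x1), (s,x3), (t,x1), (t,x3)}
  {s, t} × {x1, x2, x3} = {(s,x1), (s,x2), (s,x3), (t,x1), (t,x2), (t,x3)}
  {r, s, t} × {x1, x2, x3} = {(r,x1), (r,x2), (r,x3), (s,x1), (s,x2), (s,x3), (t,x1), (t,x2), (t,x3)}
These 16 distinct sets form the basis B.
Close under arbitrary unions to get τ_{X×Y}; counting gives |τ_{X×Y}| = 40.


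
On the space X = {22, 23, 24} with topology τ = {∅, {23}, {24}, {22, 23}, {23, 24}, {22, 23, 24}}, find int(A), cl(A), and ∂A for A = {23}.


int(A) = {23}, cl(A) = {22, 23}, ∂A = {22}.

Closed sets in (X, τ) are complements of opens:
  closed(X, τ) = {∅, {22}, {24}, {22, 23}, {22, 24}, {22, 23, 24}}.
int(A) = ⋃ {U ∈ τ : U ⊆ A}. Opens contained in A: ∅, {23}.
Taking the union of these: int(A) = {23}.
cl(A) = ⋂ {C closed : A ⊆ C}. Closed sets containing A: {22, 23}, {22, 23, 24}.
Intersecting these: cl(A) = {22, 23}.
∂A = cl(A) ∖ int(A) = {22, 23} ∖ {23} = {22}.


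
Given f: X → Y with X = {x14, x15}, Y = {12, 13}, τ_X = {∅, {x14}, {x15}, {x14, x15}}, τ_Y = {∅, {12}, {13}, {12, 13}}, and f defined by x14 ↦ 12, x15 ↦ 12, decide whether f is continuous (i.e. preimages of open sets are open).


f IS continuous.

Compute f^{-1}(U) for each U ∈ τ_Y:
  U = ∅: f^{-1}(U) = ∅ ∈ τ_X ✓.
  U = {12}: f^{-1}(U) = {x14, x15} ∈ τ_X ✓.
  U = {13}: f^{-1}(U) = ∅ ∈ τ_X ✓.
  U = {12, 13}: f^{-1}(U) = {x14, x15} ∈ τ_X ✓.
Every preimage lies in τ_X, so f IS continuous.


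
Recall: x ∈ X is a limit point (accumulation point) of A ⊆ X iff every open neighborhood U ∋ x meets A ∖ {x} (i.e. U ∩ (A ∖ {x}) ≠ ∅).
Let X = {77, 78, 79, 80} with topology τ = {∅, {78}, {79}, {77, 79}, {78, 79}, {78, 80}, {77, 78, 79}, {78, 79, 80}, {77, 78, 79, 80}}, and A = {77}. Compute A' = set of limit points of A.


A' = ∅

For each x ∈ X, list the open sets U ∈ τ with x ∈ U, then check whether U ∩ (A ∖ {x}) ≠ ∅ for every such U.
  x = 77: open {77, 79} ∋ x has {77, 79} ∩ (A ∖ {77}) = ∅, so x is NOT a limit point.
  x = 78: open {78} ∋ x has {78} ∩ (A ∖ {78}) = ∅, so x is NOT a limit point.
  x = 79: open {79} ∋ x has {79} ∩ (A ∖ {79}) = ∅, so x is NOT a limit point.
  x = 80: open {78, 80} ∋ x has {78, 80} ∩ (A ∖ {80}) = ∅, so x is NOT a limit point.
Collecting: A' = ∅.


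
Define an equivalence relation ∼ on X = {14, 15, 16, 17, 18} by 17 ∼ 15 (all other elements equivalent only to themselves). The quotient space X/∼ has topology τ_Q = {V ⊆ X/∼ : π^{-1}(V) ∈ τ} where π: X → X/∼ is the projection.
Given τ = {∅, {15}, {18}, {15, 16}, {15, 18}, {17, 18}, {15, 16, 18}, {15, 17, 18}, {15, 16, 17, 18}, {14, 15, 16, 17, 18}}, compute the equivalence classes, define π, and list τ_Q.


X/∼ = {[14], [15=17], [16], [18]}; |τ_Q| = 5.

Equivalence classes: [14], [15=17], [16], [18].
Quotient map π: X → X/∼ sends 14 ↦ [14], 15 ↦ [15=17], 16 ↦ [16], 17 ↦ [15=17], 18 ↦ [18].
For each subset V ⊆ X/∼, compute π^{-1}(V) ⊆ X and check whether π^{-1}(V) ∈ τ. V is open in τ_Q iff π^{-1}(V) ∈ τ.
  V = {}: π^{-1}(V) = ∅ ∈ τ ✓.
  V = {[14]}: π^{-1}(V) = {14} ∉ τ ✗.
  V = {[15=17]}: π^{-1}(V) = {15, 17} ∉ τ ✗.
  V = {[14], [15=17]}: π^{-1}(V) = {14, 15, 17} ∉ τ ✗.
  V = {[16]}: π^{-1}(V) = {16} ∉ τ ✗.
  V = {[14], [16]}: π^{-1}(V) = {14, 16} ∉ τ ✗.
  V = {[15=17], [16]}: π^{-1}(V) = {15, 16, 17} ∉ τ ✗.
  V = {[14], [15=17], [16]}: π^{-1}(V) = {14, 15, 16, 17} ∉ τ ✗.
  V = {[18]}: π^{-1}(V) = {18} ∈ τ ✓.
  V = {[14], [18]}: π^{-1}(V) = {14, 18} ∉ τ ✗.
  V = {[15=17], [18]}: π^{-1}(V) = {15, 17, 18} ∈ τ ✓.
  V = {[14], [15=17], [18]}: π^{-1}(V) = {14, 15, 17, 18} ∉ τ ✗.
  V = {[16], [18]}: π^{-1}(V) = {16, 18} ∉ τ ✗.
  V = {[14], [16], [18]}: π^{-1}(V) = {14, 16, 18} ∉ τ ✗.
  V = {[15=17], [16], [18]}: π^{-1}(V) = {15, 16, 17, 18} ∈ τ ✓.
  V = {[14], [15=17], [16], [18]}: π^{-1}(V) = {14, 15, 16, 17, 18} ∈ τ ✓.
Open sets in the quotient: τ_Q = {{}, {[18]}, {[15=17], [18]}, {[15=17], [16], [18]}, {[14], [15=17], [16], [18]}} (5 elements).


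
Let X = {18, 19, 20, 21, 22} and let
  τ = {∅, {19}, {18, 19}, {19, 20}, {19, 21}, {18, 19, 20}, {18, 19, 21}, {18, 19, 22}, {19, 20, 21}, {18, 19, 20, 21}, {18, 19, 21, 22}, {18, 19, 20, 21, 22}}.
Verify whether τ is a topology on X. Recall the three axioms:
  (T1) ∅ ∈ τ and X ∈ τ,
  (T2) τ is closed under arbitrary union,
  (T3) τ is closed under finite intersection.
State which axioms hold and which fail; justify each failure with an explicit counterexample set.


τ is NOT a topology on X.

Axiom (T1): ∅ ∈ τ? Yes; X ∈ τ? Yes.
Axiom (T2/T3): check pairwise unions and intersections of members of τ.
Counterexample for (T2): {19, 20} ∪ {18, 19, 22} = {18, 19, 20, 22} ∉ τ. Therefore τ is NOT a topology.


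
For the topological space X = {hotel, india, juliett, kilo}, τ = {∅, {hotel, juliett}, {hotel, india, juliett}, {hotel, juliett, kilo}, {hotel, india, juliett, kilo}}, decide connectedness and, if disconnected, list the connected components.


(X, τ) is connected.

Find clopen sets (U ∈ τ with X ∖ U ∈ τ):
  U = ∅, X ∖ U = {hotel, india, juliett, kilo} — both open, so U is clopen.
  U = {hotel, india, juliett, kilo}, X ∖ U = ∅ — both open, so U is clopen.
Only trivial clopens (∅ and X) exist, so (X, τ) is connected.
Compute connected components by grouping points that agree on all clopens:
  component: {hotel, india, juliett, kilo}


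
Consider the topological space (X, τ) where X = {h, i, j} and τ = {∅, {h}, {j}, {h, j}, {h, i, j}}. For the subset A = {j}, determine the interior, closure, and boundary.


int(A) = {j}, cl(A) = {i, j}, ∂A = {i}.

Closed sets in (X, τ) are complements of opens:
  closed(X, τ) = {∅, {i}, {h, i}, {i, j}, {h, i, j}}.
int(A) = ⋃ {U ∈ τ : U ⊆ A}. Opens contained in A: ∅, {j}.
Taking the union of these: int(A) = {j}.
cl(A) = ⋂ {C closed : A ⊆ C}. Closed sets containing A: {i, j}, {h, i, j}.
Intersecting these: cl(A) = {i, j}.
∂A = cl(A) ∖ int(A) = {i, j} ∖ {j} = {i}.


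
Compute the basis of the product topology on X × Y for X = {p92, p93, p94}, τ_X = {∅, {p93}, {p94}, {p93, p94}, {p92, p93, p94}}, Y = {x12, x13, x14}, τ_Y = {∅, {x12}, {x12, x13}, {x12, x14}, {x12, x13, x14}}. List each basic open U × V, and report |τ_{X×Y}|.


Basis B = {∅ × ∅, {p93} × {x12}, {p94} × {x12}, {p93} × {x12, x13}, {p93} × {x12, x14}, {p93, p94} × {x12}, {p94} × {x12, x13}, {p94} × {x12, x14}, {p92, p93, p94} × {x12}, {p93} × {x12, x13, x14}, {p94} × {x12, x13, x14}, {p93, p94} × {x12, x13}, {p93, p94} × {x12, x14}, {p92, p93, p94} × {x12, x13}, {p92, p93, p94} × {x12, x14}, {p93, p94} × {x12, x13, x14}, {p92, p93, p94} × {x12, x13, x14}}; |τ_{X×Y}| = 50.

Enumerate products U × V with U ∈ τ_X, V ∈ τ_Y (deduplicated):
  ∅ × ∅ = {} (∅)
  {p93} × {x12} = {(p93,x12)}
  {p94} × {x12} = {(p94,x12)}
  {p93} × {x12, x13} = {(p93,x12), (p93,x13)}
  {p93} × {x12, x14} = {(p93,x12), (p93,x14)}
  {p93, p94} × {x12} = {(p93,x12), (p94,x12)}
  {p94} × {x12, x13} = {(p94,x12), (p94,x13)}
  {p94} × {x12, x14} = {(p94,x12), (p94,x14)}
  {p92, p93, p94} × {x12} = {(p92,x12), (p93,x12), (p94,x12)}
  {p93} × {x12, x13, x14} = {(p93,x12), (p93,x13), (p93,x14)}
  {p94} × {x12, x13, x14} = {(p94,x12), (p94,x13), (p94,x14)}
  {p93, p94} × {x12, x13} = {(p93,x12), (p93,x13), (p94,x12), (p94,x13)}
  {p93, p94} × {x12, x14} = {(p93,x12), (p93,x14), (p94,x12), (p94,x14)}
  {p92, p93, p94} × {x12, x13} = {(p92,x12), (p92,x13), (p93,x12), (p93,x13), (p94,x12), (p94,x13)}
  {p92, p93, p94} × {x12, x14} = {(p92,x12), (p92,x14), (p93,x12), (p93,x14), (p94,x12), (p94,x14)}
  {p93, p94} × {x12, x13, x14} = {(p93,x12), (p93,x13), (p93,x14), (p94,x12), (p94,x13), (p94,x14)}
  {p92, p93, p94} × {x12, x13, x14} = {(p92,x12), (p92,x13), (p92,x14), (p93,x12), (p93,x13), (p93,x14), (p94,x12), (p94,x13), (p94,x14)}
These 17 distinct sets form the basis B.
Close under arbitrary unions to get τ_{X×Y}; counting gives |τ_{X×Y}| = 50.


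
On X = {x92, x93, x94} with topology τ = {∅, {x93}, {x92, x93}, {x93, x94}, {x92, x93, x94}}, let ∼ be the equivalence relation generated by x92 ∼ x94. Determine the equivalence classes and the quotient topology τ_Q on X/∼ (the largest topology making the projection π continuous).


X/∼ = {[x92=x94], [x93]}; |τ_Q| = 3.

Equivalence classes: [x92=x94], [x93].
Quotient map π: X → X/∼ sends x92 ↦ [x92=x94], x93 ↦ [x93], x94 ↦ [x92=x94].
For each subset V ⊆ X/∼, compute π^{-1}(V) ⊆ X and check whether π^{-1}(V) ∈ τ. V is open in τ_Q iff π^{-1}(V) ∈ τ.
  V = {}: π^{-1}(V) = ∅ ∈ τ ✓.
  V = {[x92=x94]}: π^{-1}(V) = {x92, x94} ∉ τ ✗.
  V = {[x93]}: π^{-1}(V) = {x93} ∈ τ ✓.
  V = {[x92=x94], [x93]}: π^{-1}(V) = {x92, x93, x94} ∈ τ ✓.
Open sets in the quotient: τ_Q = {{}, {[x93]}, {[x92=x94], [x93]}} (3 elements).


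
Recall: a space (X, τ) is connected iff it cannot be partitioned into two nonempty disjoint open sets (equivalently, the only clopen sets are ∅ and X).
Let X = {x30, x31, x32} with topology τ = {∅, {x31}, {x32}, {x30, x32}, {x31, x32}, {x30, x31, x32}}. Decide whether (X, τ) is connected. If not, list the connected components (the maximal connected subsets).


(X, τ) is disconnected; components = [{x31}, {x30, x32}].

Find clopen sets (U ∈ τ with X ∖ U ∈ τ):
  U = ∅, X ∖ U = {x30, x31, x32} — both open, so U is clopen.
  U = {x31}, X ∖ U = {x30, x32} — both open, so U is clopen.
  U = {x30, x32}, X ∖ U = {x31} — both open, so U is clopen.
  U = {x30, x31, x32}, X ∖ U = ∅ — both open, so U is clopen.
Nontrivial clopen(s) exist: e.g. {x31}. So (X, τ) is disconnected.
Compute connected components by grouping points that agree on all clopens:
  component: {x31}
  component: {x30, x32}


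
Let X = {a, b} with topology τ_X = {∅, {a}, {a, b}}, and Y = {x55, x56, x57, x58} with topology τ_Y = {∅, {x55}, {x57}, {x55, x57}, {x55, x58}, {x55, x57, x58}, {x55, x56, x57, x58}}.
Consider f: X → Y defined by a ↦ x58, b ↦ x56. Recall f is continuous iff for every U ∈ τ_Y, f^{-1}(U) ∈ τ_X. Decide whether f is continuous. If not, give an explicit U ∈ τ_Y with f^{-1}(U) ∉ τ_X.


f IS continuous.

Compute f^{-1}(U) for each U ∈ τ_Y:
  U = ∅: f^{-1}(U) = ∅ ∈ τ_X ✓.
  U = {x55}: f^{-1}(U) = ∅ ∈ τ_X ✓.
  U = {x57}: f^{-1}(U) = ∅ ∈ τ_X ✓.
  U = {x55, x57}: f^{-1}(U) = ∅ ∈ τ_X ✓.
  U = {x55, x58}: f^{-1}(U) = {a} ∈ τ_X ✓.
  U = {x55, x57, x58}: f^{-1}(U) = {a} ∈ τ_X ✓.
  U = {x55, x56, x57, x58}: f^{-1}(U) = {a, b} ∈ τ_X ✓.
Every preimage lies in τ_X, so f IS continuous.


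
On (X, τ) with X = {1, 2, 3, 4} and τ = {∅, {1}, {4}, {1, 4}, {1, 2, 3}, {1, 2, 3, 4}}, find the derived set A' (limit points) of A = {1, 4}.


A' = {2, 3}

For each x ∈ X, list the open sets U ∈ τ with x ∈ U, then check whether U ∩ (A ∖ {x}) ≠ ∅ for every such U.
  x = 1: open {1} ∋ x has {1} ∩ (A ∖ {1}) = ∅, so x is NOT a limit point.
  x = 2: opens ∋ x are {1, 2, 3}, {1, 2, 3, 4}; each meets A ∖ {2}, so x IS a limit point.
  x = 3: opens ∋ x are {1, 2, 3}, {1, 2, 3, 4}; each meets A ∖ {3}, so x IS a limit point.
  x = 4: open {4} ∋ x has {4} ∩ (A ∖ {4}) = ∅, so x is NOT a limit point.
Collecting: A' = {2, 3}.


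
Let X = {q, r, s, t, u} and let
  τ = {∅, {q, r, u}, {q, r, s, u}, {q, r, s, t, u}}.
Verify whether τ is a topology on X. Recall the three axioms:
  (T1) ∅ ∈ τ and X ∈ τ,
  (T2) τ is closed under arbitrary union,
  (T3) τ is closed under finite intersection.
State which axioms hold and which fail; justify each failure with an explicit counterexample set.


τ IS a topology on X.

Axiom (T1): ∅ ∈ τ? Yes; X ∈ τ? Yes.
Axiom (T2/T3): check pairwise unions and intersections of members of τ.
All pairwise intersections and unions checked — each lies in τ. Therefore τ satisfies (T1), (T2), (T3): it IS a topology on X.


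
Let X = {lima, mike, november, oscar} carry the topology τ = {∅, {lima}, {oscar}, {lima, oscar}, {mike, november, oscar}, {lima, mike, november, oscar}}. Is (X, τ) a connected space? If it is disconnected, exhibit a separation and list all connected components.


(X, τ) is disconnected; components = [{lima}, {mike, november, oscar}].

Find clopen sets (U ∈ τ with X ∖ U ∈ τ):
  U = ∅, X ∖ U = {lima, mike, november, oscar} — both open, so U is clopen.
  U = {lima}, X ∖ U = {mike, november, oscar} — both open, so U is clopen.
  U = {mike, november, oscar}, X ∖ U = {lima} — both open, so U is clopen.
  U = {lima, mike, november, oscar}, X ∖ U = ∅ — both open, so U is clopen.
Nontrivial clopen(s) exist: e.g. {lima}. So (X, τ) is disconnected.
Compute connected components by grouping points that agree on all clopens:
  component: {lima}
  component: {mike, november, oscar}


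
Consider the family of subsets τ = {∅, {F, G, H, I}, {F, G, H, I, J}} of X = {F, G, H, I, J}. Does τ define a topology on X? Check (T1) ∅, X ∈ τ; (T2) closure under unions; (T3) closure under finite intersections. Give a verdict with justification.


τ IS a topology on X.

Axiom (T1): ∅ ∈ τ? Yes; X ∈ τ? Yes.
Axiom (T2/T3): check pairwise unions and intersections of members of τ.
All pairwise intersections and unions checked — each lies in τ. Therefore τ satisfies (T1), (T2), (T3): it IS a topology on X.


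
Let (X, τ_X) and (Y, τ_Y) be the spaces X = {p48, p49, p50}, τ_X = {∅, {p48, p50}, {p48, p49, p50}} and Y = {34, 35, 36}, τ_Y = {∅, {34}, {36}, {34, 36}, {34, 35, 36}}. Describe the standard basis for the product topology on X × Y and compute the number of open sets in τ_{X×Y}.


Basis B = {∅ × ∅, {p48, p50} × {34}, {p48, p50} × {36}, {p48, p49, p50} × {34}, {p48, p49, p50} × {36}, {p48, p50} × {34, 36}, {p48, p50} × {34, 35, 36}, {p48, p49, p50} × {34, 36}, {p48, p49, p50} × {34, 35, 36}}; |τ_{X×Y}| = 14.

Enumerate products U × V with U ∈ τ_X, V ∈ τ_Y (deduplicated):
  ∅ × ∅ = {} (∅)
  {p48, p50} × {34} = {(p48,34), (p50,34)}
  {p48, p50} × {36} = {(p48,36), (p50,36)}
  {p48, p49, p50} × {34} = {(p48,34), (p49,34), (p50,34)}
  {p48, p49, p50} × {36} = {(p48,36), (p49,36), (p50,36)}
  {p48, p50} × {34, 36} = {(p48,34), (p48,36), (p50,34), (p50,36)}
  {p48, p50} × {34, 35, 36} = {(p48,34), (p48,35), (p48,36), (p50,34), (p50,35), (p50,36)}
  {p48, p49, p50} × {34, 36} = {(p48,34), (p48,36), (p49,34), (p49,36), (p50,34), (p50,36)}
  {p48, p49, p50} × {34, 35, 36} = {(p48,34), (p48,35), (p48,36), (p49,34), (p49,35), (p49,36), (p50,34), (p50,35), (p50,36)}
These 9 distinct sets form the basis B.
Close under arbitrary unions to get τ_{X×Y}; counting gives |τ_{X×Y}| = 14.


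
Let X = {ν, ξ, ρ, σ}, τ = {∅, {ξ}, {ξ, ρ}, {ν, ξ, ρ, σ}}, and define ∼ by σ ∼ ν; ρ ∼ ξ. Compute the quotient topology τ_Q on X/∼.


X/∼ = {[ν=σ], [ξ=ρ]}; |τ_Q| = 3.

Equivalence classes: [ν=σ], [ξ=ρ].
Quotient map π: X → X/∼ sends ν ↦ [ν=σ], ξ ↦ [ξ=ρ], ρ ↦ [ξ=ρ], σ ↦ [ν=σ].
For each subset V ⊆ X/∼, compute π^{-1}(V) ⊆ X and check whether π^{-1}(V) ∈ τ. V is open in τ_Q iff π^{-1}(V) ∈ τ.
  V = {}: π^{-1}(V) = ∅ ∈ τ ✓.
  V = {[ν=σ]}: π^{-1}(V) = {ν, σ} ∉ τ ✗.
  V = {[ξ=ρ]}: π^{-1}(V) = {ξ, ρ} ∈ τ ✓.
  V = {[ν=σ], [ξ=ρ]}: π^{-1}(V) = {ν, ξ, ρ, σ} ∈ τ ✓.
Open sets in the quotient: τ_Q = {{}, {[ξ=ρ]}, {[ν=σ], [ξ=ρ]}} (3 elements).


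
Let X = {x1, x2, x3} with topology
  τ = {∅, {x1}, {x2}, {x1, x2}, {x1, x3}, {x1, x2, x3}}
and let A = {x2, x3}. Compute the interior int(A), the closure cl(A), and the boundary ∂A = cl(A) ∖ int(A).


int(A) = {x2}, cl(A) = {x2, x3}, ∂A = {x3}.

Closed sets in (X, τ) are complements of opens:
  closed(X, τ) = {∅, {x2}, {x3}, {x1, x3}, {x2, x3}, {x1, x2, x3}}.
int(A) = ⋃ {U ∈ τ : U ⊆ A}. Opens contained in A: ∅, {x2}.
Taking the union of these: int(A) = {x2}.
cl(A) = ⋂ {C closed : A ⊆ C}. Closed sets containing A: {x2, x3}, {x1, x2, x3}.
Intersecting these: cl(A) = {x2, x3}.
∂A = cl(A) ∖ int(A) = {x2, x3} ∖ {x2} = {x3}.


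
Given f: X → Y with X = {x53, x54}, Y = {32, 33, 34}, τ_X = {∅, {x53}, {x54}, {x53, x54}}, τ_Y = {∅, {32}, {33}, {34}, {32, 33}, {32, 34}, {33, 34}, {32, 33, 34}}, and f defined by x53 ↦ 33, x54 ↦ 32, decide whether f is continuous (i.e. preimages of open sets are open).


f IS continuous.

Compute f^{-1}(U) for each U ∈ τ_Y:
  U = ∅: f^{-1}(U) = ∅ ∈ τ_X ✓.
  U = {32}: f^{-1}(U) = {x54} ∈ τ_X ✓.
  U = {33}: f^{-1}(U) = {x53} ∈ τ_X ✓.
  U = {34}: f^{-1}(U) = ∅ ∈ τ_X ✓.
  U = {32, 33}: f^{-1}(U) = {x53, x54} ∈ τ_X ✓.
  U = {32, 34}: f^{-1}(U) = {x54} ∈ τ_X ✓.
  U = {33, 34}: f^{-1}(U) = {x53} ∈ τ_X ✓.
  U = {32, 33, 34}: f^{-1}(U) = {x53, x54} ∈ τ_X ✓.
Every preimage lies in τ_X, so f IS continuous.


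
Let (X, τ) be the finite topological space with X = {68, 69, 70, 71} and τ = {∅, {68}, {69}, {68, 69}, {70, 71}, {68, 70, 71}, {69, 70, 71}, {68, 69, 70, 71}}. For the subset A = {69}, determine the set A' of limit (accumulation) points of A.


A' = ∅

For each x ∈ X, list the open sets U ∈ τ with x ∈ U, then check whether U ∩ (A ∖ {x}) ≠ ∅ for every such U.
  x = 68: open {68} ∋ x has {68} ∩ (A ∖ {68}) = ∅, so x is NOT a limit point.
  x = 69: open {69} ∋ x has {69} ∩ (A ∖ {69}) = ∅, so x is NOT a limit point.
  x = 70: open {70, 71} ∋ x has {70, 71} ∩ (A ∖ {70}) = ∅, so x is NOT a limit point.
  x = 71: open {70, 71} ∋ x has {70, 71} ∩ (A ∖ {71}) = ∅, so x is NOT a limit point.
Collecting: A' = ∅.


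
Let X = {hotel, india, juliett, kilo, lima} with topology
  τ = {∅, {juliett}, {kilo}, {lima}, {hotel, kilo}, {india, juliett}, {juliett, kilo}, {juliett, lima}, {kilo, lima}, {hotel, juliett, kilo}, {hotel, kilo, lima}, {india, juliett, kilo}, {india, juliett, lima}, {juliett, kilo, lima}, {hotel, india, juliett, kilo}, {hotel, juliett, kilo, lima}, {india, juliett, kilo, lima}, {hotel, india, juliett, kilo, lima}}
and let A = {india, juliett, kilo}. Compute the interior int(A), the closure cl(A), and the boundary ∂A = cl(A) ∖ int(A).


int(A) = {india, juliett, kilo}, cl(A) = {hotel, india, juliett, kilo}, ∂A = {hotel}.

Closed sets in (X, τ) are complements of opens:
  closed(X, τ) = {∅, {hotel}, {india}, {lima}, {hotel, india}, {hotel, kilo}, {hotel, lima}, {india, juliett}, {india, lima}, {hotel, india, juliett}, {hotel, india, kilo}, {hotel, india, lima}, {hotel, kilo, lima}, {india, juliett, lima}, {hotel, india, juliett, kilo}, {hotel, india, juliett, lima}, {hotel, india, kilo, lima}, {hotel, india, juliett, kilo, lima}}.
int(A) = ⋃ {U ∈ τ : U ⊆ A}. Opens contained in A: ∅, {juliett}, {kilo}, {india, juliett}, {juliett, kilo}, {india, juliett, kilo}.
Taking the union of these: int(A) = {india, juliett, kilo}.
cl(A) = ⋂ {C closed : A ⊆ C}. Closed sets containing A: {hotel, india, juliett, kilo}, {hotel, india, juliett, kilo, lima}.
Intersecting these: cl(A) = {hotel, india, juliett, kilo}.
∂A = cl(A) ∖ int(A) = {hotel, india, juliett, kilo} ∖ {india, juliett, kilo} = {hotel}.


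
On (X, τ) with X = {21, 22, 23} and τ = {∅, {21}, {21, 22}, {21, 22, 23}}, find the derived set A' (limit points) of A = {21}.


A' = {22, 23}

For each x ∈ X, list the open sets U ∈ τ with x ∈ U, then check whether U ∩ (A ∖ {x}) ≠ ∅ for every such U.
  x = 21: open {21} ∋ x has {21} ∩ (A ∖ {21}) = ∅, so x is NOT a limit point.
  x = 22: opens ∋ x are {21, 22}, {21, 22, 23}; each meets A ∖ {22}, so x IS a limit point.
  x = 23: opens ∋ x are {21, 22, 23}; each meets A ∖ {23}, so x IS a limit point.
Collecting: A' = {22, 23}.


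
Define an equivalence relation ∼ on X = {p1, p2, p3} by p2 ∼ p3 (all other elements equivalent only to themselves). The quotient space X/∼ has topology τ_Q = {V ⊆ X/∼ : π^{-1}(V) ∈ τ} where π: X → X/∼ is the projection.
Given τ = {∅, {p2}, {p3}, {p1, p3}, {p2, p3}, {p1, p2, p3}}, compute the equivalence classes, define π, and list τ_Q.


X/∼ = {[p1], [p2=p3]}; |τ_Q| = 3.

Equivalence classes: [p1], [p2=p3].
Quotient map π: X → X/∼ sends p1 ↦ [p1], p2 ↦ [p2=p3], p3 ↦ [p2=p3].
For each subset V ⊆ X/∼, compute π^{-1}(V) ⊆ X and check whether π^{-1}(V) ∈ τ. V is open in τ_Q iff π^{-1}(V) ∈ τ.
  V = {}: π^{-1}(V) = ∅ ∈ τ ✓.
  V = {[p1]}: π^{-1}(V) = {p1} ∉ τ ✗.
  V = {[p2=p3]}: π^{-1}(V) = {p2, p3} ∈ τ ✓.
  V = {[p1], [p2=p3]}: π^{-1}(V) = {p1, p2, p3} ∈ τ ✓.
Open sets in the quotient: τ_Q = {{}, {[p2=p3]}, {[p1], [p2=p3]}} (3 elements).


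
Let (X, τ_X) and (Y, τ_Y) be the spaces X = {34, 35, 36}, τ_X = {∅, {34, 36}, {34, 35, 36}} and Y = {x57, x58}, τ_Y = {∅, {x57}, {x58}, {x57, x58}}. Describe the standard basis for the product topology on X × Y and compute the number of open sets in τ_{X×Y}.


Basis B = {∅ × ∅, {34, 36} × {x57}, {34, 36} × {x58}, {34, 35, 36} × {x57}, {34, 35, 36} × {x58}, {34, 36} × {x57, x58}, {34, 35, 36} × {x57, x58}}; |τ_{X×Y}| = 9.

Enumerate products U × V with U ∈ τ_X, V ∈ τ_Y (deduplicated):
  ∅ × ∅ = {} (∅)
  {34, 36} × {x57} = {(34,x57), (36,x57)}
  {34, 36} × {x58} = {(34,x58), (36,x58)}
  {34, 35, 36} × {x57} = {(34,x57), (35,x57), (36,x57)}
  {34, 35, 36} × {x58} = {(34,x58), (35,x58), (36,x58)}
  {34, 36} × {x57, x58} = {(34,x57), (34,x58), (36,x57), (36,x58)}
  {34, 35, 36} × {x57, x58} = {(34,x57), (34,x58), (35,x57), (35,x58), (36,x57), (36,x58)}
These 7 distinct sets form the basis B.
Close under arbitrary unions to get τ_{X×Y}; counting gives |τ_{X×Y}| = 9.


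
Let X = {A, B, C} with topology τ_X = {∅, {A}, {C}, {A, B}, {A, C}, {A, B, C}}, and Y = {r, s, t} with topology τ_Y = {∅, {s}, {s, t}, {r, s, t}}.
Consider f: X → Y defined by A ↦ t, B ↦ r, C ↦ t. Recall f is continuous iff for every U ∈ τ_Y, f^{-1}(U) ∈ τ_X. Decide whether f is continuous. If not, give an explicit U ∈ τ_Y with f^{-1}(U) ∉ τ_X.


f IS continuous.

Compute f^{-1}(U) for each U ∈ τ_Y:
  U = ∅: f^{-1}(U) = ∅ ∈ τ_X ✓.
  U = {s}: f^{-1}(U) = ∅ ∈ τ_X ✓.
  U = {s, t}: f^{-1}(U) = {A, C} ∈ τ_X ✓.
  U = {r, s, t}: f^{-1}(U) = {A, B, C} ∈ τ_X ✓.
Every preimage lies in τ_X, so f IS continuous.


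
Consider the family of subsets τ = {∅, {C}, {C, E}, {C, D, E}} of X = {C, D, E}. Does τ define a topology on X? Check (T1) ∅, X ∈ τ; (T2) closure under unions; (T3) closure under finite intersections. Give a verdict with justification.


τ IS a topology on X.

Axiom (T1): ∅ ∈ τ? Yes; X ∈ τ? Yes.
Axiom (T2/T3): check pairwise unions and intersections of members of τ.
All pairwise intersections and unions checked — each lies in τ. Therefore τ satisfies (T1), (T2), (T3): it IS a topology on X.


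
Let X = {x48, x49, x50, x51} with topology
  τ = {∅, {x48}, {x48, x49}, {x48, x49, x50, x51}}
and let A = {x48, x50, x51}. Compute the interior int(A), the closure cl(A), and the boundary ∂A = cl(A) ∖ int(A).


int(A) = {x48}, cl(A) = {x48, x49, x50, x51}, ∂A = {x49, x50, x51}.

Closed sets in (X, τ) are complements of opens:
  closed(X, τ) = {∅, {x50, x51}, {x49, x50, x51}, {x48, x49, x50, x51}}.
int(A) = ⋃ {U ∈ τ : U ⊆ A}. Opens contained in A: ∅, {x48}.
Taking the union of these: int(A) = {x48}.
cl(A) = ⋂ {C closed : A ⊆ C}. Closed sets containing A: {x48, x49, x50, x51}.
Intersecting these: cl(A) = {x48, x49, x50, x51}.
∂A = cl(A) ∖ int(A) = {x48, x49, x50, x51} ∖ {x48} = {x49, x50, x51}.


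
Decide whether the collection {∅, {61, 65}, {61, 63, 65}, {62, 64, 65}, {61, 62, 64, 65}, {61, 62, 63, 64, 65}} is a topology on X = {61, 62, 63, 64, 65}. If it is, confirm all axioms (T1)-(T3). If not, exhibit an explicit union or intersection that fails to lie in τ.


τ is NOT a topology on X.

Axiom (T1): ∅ ∈ τ? Yes; X ∈ τ? Yes.
Axiom (T2/T3): check pairwise unions and intersections of members of τ.
Counterexample for (T3): {61, 65} ∩ {62, 64, 65} = {65} ∉ τ. Therefore τ is NOT a topology.


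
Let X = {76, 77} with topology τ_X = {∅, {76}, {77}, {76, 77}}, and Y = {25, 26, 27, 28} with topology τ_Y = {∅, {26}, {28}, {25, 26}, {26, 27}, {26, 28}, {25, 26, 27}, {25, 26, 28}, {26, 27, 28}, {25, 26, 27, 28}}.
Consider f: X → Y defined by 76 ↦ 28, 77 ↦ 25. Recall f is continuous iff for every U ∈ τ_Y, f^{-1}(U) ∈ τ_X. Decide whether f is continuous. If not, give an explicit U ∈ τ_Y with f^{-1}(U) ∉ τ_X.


f IS continuous.

Compute f^{-1}(U) for each U ∈ τ_Y:
  U = ∅: f^{-1}(U) = ∅ ∈ τ_X ✓.
  U = {26}: f^{-1}(U) = ∅ ∈ τ_X ✓.
  U = {28}: f^{-1}(U) = {76} ∈ τ_X ✓.
  U = {25, 26}: f^{-1}(U) = {77} ∈ τ_X ✓.
  U = {26, 27}: f^{-1}(U) = ∅ ∈ τ_X ✓.
  U = {26, 28}: f^{-1}(U) = {76} ∈ τ_X ✓.
  U = {25, 26, 27}: f^{-1}(U) = {77} ∈ τ_X ✓.
  U = {25, 26, 28}: f^{-1}(U) = {76, 77} ∈ τ_X ✓.
  U = {26, 27, 28}: f^{-1}(U) = {76} ∈ τ_X ✓.
  U = {25, 26, 27, 28}: f^{-1}(U) = {76, 77} ∈ τ_X ✓.
Every preimage lies in τ_X, so f IS continuous.


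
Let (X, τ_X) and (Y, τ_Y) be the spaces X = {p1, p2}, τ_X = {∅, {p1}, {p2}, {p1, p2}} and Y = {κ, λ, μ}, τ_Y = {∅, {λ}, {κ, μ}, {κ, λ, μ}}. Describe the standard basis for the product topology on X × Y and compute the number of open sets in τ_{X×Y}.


Basis B = {∅ × ∅, {p1} × {λ}, {p2} × {λ}, {p1} × {κ, μ}, {p1, p2} × {λ}, {p2} × {κ, μ}, {p1} × {κ, λ, μ}, {p2} × {κ, λ, μ}, {p1, p2} × {κ, μ}, {p1, p2} × {κ, λ, μ}}; |τ_{X×Y}| = 16.

Enumerate products U × V with U ∈ τ_X, V ∈ τ_Y (deduplicated):
  ∅ × ∅ = {} (∅)
  {p1} × {λ} = {(p1,λ)}
  {p2} × {λ} = {(p2,λ)}
  {p1} × {κ, μ} = {(p1,κ), (p1,μ)}
  {p1, p2} × {λ} = {(p1,λ), (p2,λ)}
  {p2} × {κ, μ} = {(p2,κ), (p2,μ)}
  {p1} × {κ, λ, μ} = {(p1,κ), (p1,λ), (p1,μ)}
  {p2} × {κ, λ, μ} = {(p2,κ), (p2,λ), (p2,μ)}
  {p1, p2} × {κ, μ} = {(p1,κ), (p1,μ), (p2,κ), (p2,μ)}
  {p1, p2} × {κ, λ, μ} = {(p1,κ), (p1,λ), (p1,μ), (p2,κ), (p2,λ), (p2,μ)}
These 10 distinct sets form the basis B.
Close under arbitrary unions to get τ_{X×Y}; counting gives |τ_{X×Y}| = 16.


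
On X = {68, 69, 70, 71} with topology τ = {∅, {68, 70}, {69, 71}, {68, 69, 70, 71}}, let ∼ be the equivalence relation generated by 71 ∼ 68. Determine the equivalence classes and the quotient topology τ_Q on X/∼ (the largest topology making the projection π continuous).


X/∼ = {[68=71], [69], [70]}; |τ_Q| = 2.

Equivalence classes: [68=71], [69], [70].
Quotient map π: X → X/∼ sends 68 ↦ [68=71], 69 ↦ [69], 70 ↦ [70], 71 ↦ [68=71].
For each subset V ⊆ X/∼, compute π^{-1}(V) ⊆ X and check whether π^{-1}(V) ∈ τ. V is open in τ_Q iff π^{-1}(V) ∈ τ.
  V = {}: π^{-1}(V) = ∅ ∈ τ ✓.
  V = {[68=71]}: π^{-1}(V) = {68, 71} ∉ τ ✗.
  V = {[69]}: π^{-1}(V) = {69} ∉ τ ✗.
  V = {[68=71], [69]}: π^{-1}(V) = {68, 69, 71} ∉ τ ✗.
  V = {[70]}: π^{-1}(V) = {70} ∉ τ ✗.
  V = {[68=71], [70]}: π^{-1}(V) = {68, 70, 71} ∉ τ ✗.
  V = {[69], [70]}: π^{-1}(V) = {69, 70} ∉ τ ✗.
  V = {[68=71], [69], [70]}: π^{-1}(V) = {68, 69, 70, 71} ∈ τ ✓.
Open sets in the quotient: τ_Q = {{}, {[68=71], [69], [70]}} (2 elements).


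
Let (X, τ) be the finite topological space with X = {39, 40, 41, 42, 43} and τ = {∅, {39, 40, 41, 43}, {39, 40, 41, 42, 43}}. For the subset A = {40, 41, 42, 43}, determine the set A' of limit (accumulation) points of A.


A' = {39, 40, 41, 42, 43}

For each x ∈ X, list the open sets U ∈ τ with x ∈ U, then check whether U ∩ (A ∖ {x}) ≠ ∅ for every such U.
  x = 39: opens ∋ x are {39, 40, 41, 43}, {39, 40, 41, 42, 43}; each meets A ∖ {39}, so x IS a limit point.
  x = 40: opens ∋ x are {39, 40, 41, 43}, {39, 40, 41, 42, 43}; each meets A ∖ {40}, so x IS a limit point.
  x = 41: opens ∋ x are {39, 40, 41, 43}, {39, 40, 41, 42, 43}; each meets A ∖ {41}, so x IS a limit point.
  x = 42: opens ∋ x are {39, 40, 41, 42, 43}; each meets A ∖ {42}, so x IS a limit point.
  x = 43: opens ∋ x are {39, 40, 41, 43}, {39, 40, 41, 42, 43}; each meets A ∖ {43}, so x IS a limit point.
Collecting: A' = {39, 40, 41, 42, 43}.


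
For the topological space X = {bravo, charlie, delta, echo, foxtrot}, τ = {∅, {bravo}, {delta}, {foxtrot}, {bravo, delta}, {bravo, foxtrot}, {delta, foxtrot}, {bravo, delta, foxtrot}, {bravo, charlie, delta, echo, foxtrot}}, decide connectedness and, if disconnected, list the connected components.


(X, τ) is connected.

Find clopen sets (U ∈ τ with X ∖ U ∈ τ):
  U = ∅, X ∖ U = {bravo, charlie, delta, echo, foxtrot} — both open, so U is clopen.
  U = {bravo, charlie, delta, echo, foxtrot}, X ∖ U = ∅ — both open, so U is clopen.
Only trivial clopens (∅ and X) exist, so (X, τ) is connected.
Compute connected components by grouping points that agree on all clopens:
  component: {bravo, charlie, delta, echo, foxtrot}


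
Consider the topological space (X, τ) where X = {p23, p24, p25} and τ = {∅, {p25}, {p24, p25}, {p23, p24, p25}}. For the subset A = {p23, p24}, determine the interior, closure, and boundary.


int(A) = ∅, cl(A) = {p23, p24}, ∂A = {p23, p24}.

Closed sets in (X, τ) are complements of opens:
  closed(X, τ) = {∅, {p23}, {p23, p24}, {p23, p24, p25}}.
int(A) = ⋃ {U ∈ τ : U ⊆ A}. Opens contained in A: ∅.
Taking the union of these: int(A) = ∅.
cl(A) = ⋂ {C closed : A ⊆ C}. Closed sets containing A: {p23, p24}, {p23, p24, p25}.
Intersecting these: cl(A) = {p23, p24}.
∂A = cl(A) ∖ int(A) = {p23, p24} ∖ ∅ = {p23, p24}.


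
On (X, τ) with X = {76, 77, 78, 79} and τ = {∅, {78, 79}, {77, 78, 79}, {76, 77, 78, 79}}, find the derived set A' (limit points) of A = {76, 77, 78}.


A' = {76, 77, 79}

For each x ∈ X, list the open sets U ∈ τ with x ∈ U, then check whether U ∩ (A ∖ {x}) ≠ ∅ for every such U.
  x = 76: opens ∋ x are {76, 77, 78, 79}; each meets A ∖ {76}, so x IS a limit point.
  x = 77: opens ∋ x are {77, 78, 79}, {76, 77, 78, 79}; each meets A ∖ {77}, so x IS a limit point.
  x = 78: open {78, 79} ∋ x has {78, 79} ∩ (A ∖ {78}) = ∅, so x is NOT a limit point.
  x = 79: opens ∋ x are {78, 79}, {77, 78, 79}, {76, 77, 78, 79}; each meets A ∖ {79}, so x IS a limit point.
Collecting: A' = {76, 77, 79}.


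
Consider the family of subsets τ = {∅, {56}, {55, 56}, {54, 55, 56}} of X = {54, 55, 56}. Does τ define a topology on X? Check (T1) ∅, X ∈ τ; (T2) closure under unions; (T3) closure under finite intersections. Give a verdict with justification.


τ IS a topology on X.

Axiom (T1): ∅ ∈ τ? Yes; X ∈ τ? Yes.
Axiom (T2/T3): check pairwise unions and intersections of members of τ.
All pairwise intersections and unions checked — each lies in τ. Therefore τ satisfies (T1), (T2), (T3): it IS a topology on X.


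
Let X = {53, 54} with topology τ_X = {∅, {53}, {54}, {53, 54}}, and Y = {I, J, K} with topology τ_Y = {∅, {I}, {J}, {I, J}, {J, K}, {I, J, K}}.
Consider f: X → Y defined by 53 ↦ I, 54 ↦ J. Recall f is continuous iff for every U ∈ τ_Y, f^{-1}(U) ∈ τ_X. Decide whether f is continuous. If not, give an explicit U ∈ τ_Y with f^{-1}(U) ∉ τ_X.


f IS continuous.

Compute f^{-1}(U) for each U ∈ τ_Y:
  U = ∅: f^{-1}(U) = ∅ ∈ τ_X ✓.
  U = {I}: f^{-1}(U) = {53} ∈ τ_X ✓.
  U = {J}: f^{-1}(U) = {54} ∈ τ_X ✓.
  U = {I, J}: f^{-1}(U) = {53, 54} ∈ τ_X ✓.
  U = {J, K}: f^{-1}(U) = {54} ∈ τ_X ✓.
  U = {I, J, K}: f^{-1}(U) = {53, 54} ∈ τ_X ✓.
Every preimage lies in τ_X, so f IS continuous.


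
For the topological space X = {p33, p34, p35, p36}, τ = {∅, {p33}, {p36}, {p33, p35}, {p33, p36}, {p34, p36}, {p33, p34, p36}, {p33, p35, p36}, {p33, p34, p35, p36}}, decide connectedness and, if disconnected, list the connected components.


(X, τ) is disconnected; components = [{p33, p35}, {p34, p36}].

Find clopen sets (U ∈ τ with X ∖ U ∈ τ):
  U = ∅, X ∖ U = {p33, p34, p35, p36} — both open, so U is clopen.
  U = {p33, p35}, X ∖ U = {p34, p36} — both open, so U is clopen.
  U = {p34, p36}, X ∖ U = {p33, p35} — both open, so U is clopen.
  U = {p33, p34, p35, p36}, X ∖ U = ∅ — both open, so U is clopen.
Nontrivial clopen(s) exist: e.g. {p33, p35}. So (X, τ) is disconnected.
Compute connected components by grouping points that agree on all clopens:
  component: {p33, p35}
  component: {p34, p36}


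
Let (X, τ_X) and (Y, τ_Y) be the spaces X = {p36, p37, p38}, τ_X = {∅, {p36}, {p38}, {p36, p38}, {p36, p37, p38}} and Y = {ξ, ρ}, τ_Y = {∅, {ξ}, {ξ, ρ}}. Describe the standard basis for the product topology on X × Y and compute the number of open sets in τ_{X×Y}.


Basis B = {∅ × ∅, {p36} × {ξ}, {p38} × {ξ}, {p36} × {ξ, ρ}, {p36, p38} × {ξ}, {p38} × {ξ, ρ}, {p36, p37, p38} × {ξ}, {p36, p38} × {ξ, ρ}, {p36, p37, p38} × {ξ, ρ}}; |τ_{X×Y}| = 14.

Enumerate products U × V with U ∈ τ_X, V ∈ τ_Y (deduplicated):
  ∅ × ∅ = {} (∅)
  {p36} × {ξ} = {(p36,ξ)}
  {p38} × {ξ} = {(p38,ξ)}
  {p36} × {ξ, ρ} = {(p36,ξ), (p36,ρ)}
  {p36, p38} × {ξ} = {(p36,ξ), (p38,ξ)}
  {p38} × {ξ, ρ} = {(p38,ξ), (p38,ρ)}
  {p36, p37, p38} × {ξ} = {(p36,ξ), (p37,ξ), (p38,ξ)}
  {p36, p38} × {ξ, ρ} = {(p36,ξ), (p36,ρ), (p38,ξ), (p38,ρ)}
  {p36, p37, p38} × {ξ, ρ} = {(p36,ξ), (p36,ρ), (p37,ξ), (p37,ρ), (p38,ξ), (p38,ρ)}
These 9 distinct sets form the basis B.
Close under arbitrary unions to get τ_{X×Y}; counting gives |τ_{X×Y}| = 14.
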